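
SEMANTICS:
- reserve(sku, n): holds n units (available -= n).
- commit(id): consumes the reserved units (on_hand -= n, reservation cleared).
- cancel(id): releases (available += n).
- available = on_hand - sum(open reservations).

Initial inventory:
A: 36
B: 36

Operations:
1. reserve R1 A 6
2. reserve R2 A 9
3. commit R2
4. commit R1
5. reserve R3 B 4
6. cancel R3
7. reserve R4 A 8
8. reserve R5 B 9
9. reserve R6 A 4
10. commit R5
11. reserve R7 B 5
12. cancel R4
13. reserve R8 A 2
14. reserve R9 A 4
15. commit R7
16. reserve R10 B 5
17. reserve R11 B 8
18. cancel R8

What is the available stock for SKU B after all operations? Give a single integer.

Answer: 9

Derivation:
Step 1: reserve R1 A 6 -> on_hand[A=36 B=36] avail[A=30 B=36] open={R1}
Step 2: reserve R2 A 9 -> on_hand[A=36 B=36] avail[A=21 B=36] open={R1,R2}
Step 3: commit R2 -> on_hand[A=27 B=36] avail[A=21 B=36] open={R1}
Step 4: commit R1 -> on_hand[A=21 B=36] avail[A=21 B=36] open={}
Step 5: reserve R3 B 4 -> on_hand[A=21 B=36] avail[A=21 B=32] open={R3}
Step 6: cancel R3 -> on_hand[A=21 B=36] avail[A=21 B=36] open={}
Step 7: reserve R4 A 8 -> on_hand[A=21 B=36] avail[A=13 B=36] open={R4}
Step 8: reserve R5 B 9 -> on_hand[A=21 B=36] avail[A=13 B=27] open={R4,R5}
Step 9: reserve R6 A 4 -> on_hand[A=21 B=36] avail[A=9 B=27] open={R4,R5,R6}
Step 10: commit R5 -> on_hand[A=21 B=27] avail[A=9 B=27] open={R4,R6}
Step 11: reserve R7 B 5 -> on_hand[A=21 B=27] avail[A=9 B=22] open={R4,R6,R7}
Step 12: cancel R4 -> on_hand[A=21 B=27] avail[A=17 B=22] open={R6,R7}
Step 13: reserve R8 A 2 -> on_hand[A=21 B=27] avail[A=15 B=22] open={R6,R7,R8}
Step 14: reserve R9 A 4 -> on_hand[A=21 B=27] avail[A=11 B=22] open={R6,R7,R8,R9}
Step 15: commit R7 -> on_hand[A=21 B=22] avail[A=11 B=22] open={R6,R8,R9}
Step 16: reserve R10 B 5 -> on_hand[A=21 B=22] avail[A=11 B=17] open={R10,R6,R8,R9}
Step 17: reserve R11 B 8 -> on_hand[A=21 B=22] avail[A=11 B=9] open={R10,R11,R6,R8,R9}
Step 18: cancel R8 -> on_hand[A=21 B=22] avail[A=13 B=9] open={R10,R11,R6,R9}
Final available[B] = 9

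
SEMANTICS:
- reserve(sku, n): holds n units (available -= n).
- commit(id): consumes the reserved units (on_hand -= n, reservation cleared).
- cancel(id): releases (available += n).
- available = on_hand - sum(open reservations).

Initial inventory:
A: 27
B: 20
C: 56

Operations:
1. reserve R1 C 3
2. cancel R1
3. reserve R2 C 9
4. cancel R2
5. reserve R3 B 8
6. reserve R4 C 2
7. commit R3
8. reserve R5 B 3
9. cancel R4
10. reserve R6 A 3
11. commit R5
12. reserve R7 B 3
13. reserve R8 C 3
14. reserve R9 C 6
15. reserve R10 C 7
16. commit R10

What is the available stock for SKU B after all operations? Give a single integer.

Answer: 6

Derivation:
Step 1: reserve R1 C 3 -> on_hand[A=27 B=20 C=56] avail[A=27 B=20 C=53] open={R1}
Step 2: cancel R1 -> on_hand[A=27 B=20 C=56] avail[A=27 B=20 C=56] open={}
Step 3: reserve R2 C 9 -> on_hand[A=27 B=20 C=56] avail[A=27 B=20 C=47] open={R2}
Step 4: cancel R2 -> on_hand[A=27 B=20 C=56] avail[A=27 B=20 C=56] open={}
Step 5: reserve R3 B 8 -> on_hand[A=27 B=20 C=56] avail[A=27 B=12 C=56] open={R3}
Step 6: reserve R4 C 2 -> on_hand[A=27 B=20 C=56] avail[A=27 B=12 C=54] open={R3,R4}
Step 7: commit R3 -> on_hand[A=27 B=12 C=56] avail[A=27 B=12 C=54] open={R4}
Step 8: reserve R5 B 3 -> on_hand[A=27 B=12 C=56] avail[A=27 B=9 C=54] open={R4,R5}
Step 9: cancel R4 -> on_hand[A=27 B=12 C=56] avail[A=27 B=9 C=56] open={R5}
Step 10: reserve R6 A 3 -> on_hand[A=27 B=12 C=56] avail[A=24 B=9 C=56] open={R5,R6}
Step 11: commit R5 -> on_hand[A=27 B=9 C=56] avail[A=24 B=9 C=56] open={R6}
Step 12: reserve R7 B 3 -> on_hand[A=27 B=9 C=56] avail[A=24 B=6 C=56] open={R6,R7}
Step 13: reserve R8 C 3 -> on_hand[A=27 B=9 C=56] avail[A=24 B=6 C=53] open={R6,R7,R8}
Step 14: reserve R9 C 6 -> on_hand[A=27 B=9 C=56] avail[A=24 B=6 C=47] open={R6,R7,R8,R9}
Step 15: reserve R10 C 7 -> on_hand[A=27 B=9 C=56] avail[A=24 B=6 C=40] open={R10,R6,R7,R8,R9}
Step 16: commit R10 -> on_hand[A=27 B=9 C=49] avail[A=24 B=6 C=40] open={R6,R7,R8,R9}
Final available[B] = 6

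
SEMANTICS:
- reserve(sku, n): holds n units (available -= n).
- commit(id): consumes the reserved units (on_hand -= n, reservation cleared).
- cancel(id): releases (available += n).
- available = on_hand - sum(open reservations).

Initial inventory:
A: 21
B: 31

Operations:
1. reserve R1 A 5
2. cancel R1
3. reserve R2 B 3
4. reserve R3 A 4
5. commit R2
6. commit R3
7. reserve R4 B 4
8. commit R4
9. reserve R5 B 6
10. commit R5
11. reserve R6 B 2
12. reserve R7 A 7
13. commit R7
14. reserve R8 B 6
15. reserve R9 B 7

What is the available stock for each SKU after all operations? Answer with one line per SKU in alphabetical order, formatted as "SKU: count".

Step 1: reserve R1 A 5 -> on_hand[A=21 B=31] avail[A=16 B=31] open={R1}
Step 2: cancel R1 -> on_hand[A=21 B=31] avail[A=21 B=31] open={}
Step 3: reserve R2 B 3 -> on_hand[A=21 B=31] avail[A=21 B=28] open={R2}
Step 4: reserve R3 A 4 -> on_hand[A=21 B=31] avail[A=17 B=28] open={R2,R3}
Step 5: commit R2 -> on_hand[A=21 B=28] avail[A=17 B=28] open={R3}
Step 6: commit R3 -> on_hand[A=17 B=28] avail[A=17 B=28] open={}
Step 7: reserve R4 B 4 -> on_hand[A=17 B=28] avail[A=17 B=24] open={R4}
Step 8: commit R4 -> on_hand[A=17 B=24] avail[A=17 B=24] open={}
Step 9: reserve R5 B 6 -> on_hand[A=17 B=24] avail[A=17 B=18] open={R5}
Step 10: commit R5 -> on_hand[A=17 B=18] avail[A=17 B=18] open={}
Step 11: reserve R6 B 2 -> on_hand[A=17 B=18] avail[A=17 B=16] open={R6}
Step 12: reserve R7 A 7 -> on_hand[A=17 B=18] avail[A=10 B=16] open={R6,R7}
Step 13: commit R7 -> on_hand[A=10 B=18] avail[A=10 B=16] open={R6}
Step 14: reserve R8 B 6 -> on_hand[A=10 B=18] avail[A=10 B=10] open={R6,R8}
Step 15: reserve R9 B 7 -> on_hand[A=10 B=18] avail[A=10 B=3] open={R6,R8,R9}

Answer: A: 10
B: 3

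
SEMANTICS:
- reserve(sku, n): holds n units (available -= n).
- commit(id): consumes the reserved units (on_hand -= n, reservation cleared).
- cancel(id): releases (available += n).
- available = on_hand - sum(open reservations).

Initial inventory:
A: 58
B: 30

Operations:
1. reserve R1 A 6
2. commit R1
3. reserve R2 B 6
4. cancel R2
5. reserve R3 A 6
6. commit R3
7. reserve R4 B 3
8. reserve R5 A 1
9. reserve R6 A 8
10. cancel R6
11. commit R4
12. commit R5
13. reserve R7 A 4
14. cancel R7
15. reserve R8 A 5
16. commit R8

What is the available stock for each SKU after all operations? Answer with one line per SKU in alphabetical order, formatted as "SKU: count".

Step 1: reserve R1 A 6 -> on_hand[A=58 B=30] avail[A=52 B=30] open={R1}
Step 2: commit R1 -> on_hand[A=52 B=30] avail[A=52 B=30] open={}
Step 3: reserve R2 B 6 -> on_hand[A=52 B=30] avail[A=52 B=24] open={R2}
Step 4: cancel R2 -> on_hand[A=52 B=30] avail[A=52 B=30] open={}
Step 5: reserve R3 A 6 -> on_hand[A=52 B=30] avail[A=46 B=30] open={R3}
Step 6: commit R3 -> on_hand[A=46 B=30] avail[A=46 B=30] open={}
Step 7: reserve R4 B 3 -> on_hand[A=46 B=30] avail[A=46 B=27] open={R4}
Step 8: reserve R5 A 1 -> on_hand[A=46 B=30] avail[A=45 B=27] open={R4,R5}
Step 9: reserve R6 A 8 -> on_hand[A=46 B=30] avail[A=37 B=27] open={R4,R5,R6}
Step 10: cancel R6 -> on_hand[A=46 B=30] avail[A=45 B=27] open={R4,R5}
Step 11: commit R4 -> on_hand[A=46 B=27] avail[A=45 B=27] open={R5}
Step 12: commit R5 -> on_hand[A=45 B=27] avail[A=45 B=27] open={}
Step 13: reserve R7 A 4 -> on_hand[A=45 B=27] avail[A=41 B=27] open={R7}
Step 14: cancel R7 -> on_hand[A=45 B=27] avail[A=45 B=27] open={}
Step 15: reserve R8 A 5 -> on_hand[A=45 B=27] avail[A=40 B=27] open={R8}
Step 16: commit R8 -> on_hand[A=40 B=27] avail[A=40 B=27] open={}

Answer: A: 40
B: 27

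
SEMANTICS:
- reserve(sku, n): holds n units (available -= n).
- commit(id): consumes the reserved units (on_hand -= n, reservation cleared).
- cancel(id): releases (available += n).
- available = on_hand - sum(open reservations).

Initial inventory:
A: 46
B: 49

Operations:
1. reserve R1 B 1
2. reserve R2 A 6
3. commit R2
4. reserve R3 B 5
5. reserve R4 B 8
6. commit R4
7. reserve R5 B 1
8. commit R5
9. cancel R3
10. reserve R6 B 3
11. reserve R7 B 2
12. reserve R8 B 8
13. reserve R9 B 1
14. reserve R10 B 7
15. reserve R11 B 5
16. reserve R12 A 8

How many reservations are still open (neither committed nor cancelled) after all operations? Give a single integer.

Step 1: reserve R1 B 1 -> on_hand[A=46 B=49] avail[A=46 B=48] open={R1}
Step 2: reserve R2 A 6 -> on_hand[A=46 B=49] avail[A=40 B=48] open={R1,R2}
Step 3: commit R2 -> on_hand[A=40 B=49] avail[A=40 B=48] open={R1}
Step 4: reserve R3 B 5 -> on_hand[A=40 B=49] avail[A=40 B=43] open={R1,R3}
Step 5: reserve R4 B 8 -> on_hand[A=40 B=49] avail[A=40 B=35] open={R1,R3,R4}
Step 6: commit R4 -> on_hand[A=40 B=41] avail[A=40 B=35] open={R1,R3}
Step 7: reserve R5 B 1 -> on_hand[A=40 B=41] avail[A=40 B=34] open={R1,R3,R5}
Step 8: commit R5 -> on_hand[A=40 B=40] avail[A=40 B=34] open={R1,R3}
Step 9: cancel R3 -> on_hand[A=40 B=40] avail[A=40 B=39] open={R1}
Step 10: reserve R6 B 3 -> on_hand[A=40 B=40] avail[A=40 B=36] open={R1,R6}
Step 11: reserve R7 B 2 -> on_hand[A=40 B=40] avail[A=40 B=34] open={R1,R6,R7}
Step 12: reserve R8 B 8 -> on_hand[A=40 B=40] avail[A=40 B=26] open={R1,R6,R7,R8}
Step 13: reserve R9 B 1 -> on_hand[A=40 B=40] avail[A=40 B=25] open={R1,R6,R7,R8,R9}
Step 14: reserve R10 B 7 -> on_hand[A=40 B=40] avail[A=40 B=18] open={R1,R10,R6,R7,R8,R9}
Step 15: reserve R11 B 5 -> on_hand[A=40 B=40] avail[A=40 B=13] open={R1,R10,R11,R6,R7,R8,R9}
Step 16: reserve R12 A 8 -> on_hand[A=40 B=40] avail[A=32 B=13] open={R1,R10,R11,R12,R6,R7,R8,R9}
Open reservations: ['R1', 'R10', 'R11', 'R12', 'R6', 'R7', 'R8', 'R9'] -> 8

Answer: 8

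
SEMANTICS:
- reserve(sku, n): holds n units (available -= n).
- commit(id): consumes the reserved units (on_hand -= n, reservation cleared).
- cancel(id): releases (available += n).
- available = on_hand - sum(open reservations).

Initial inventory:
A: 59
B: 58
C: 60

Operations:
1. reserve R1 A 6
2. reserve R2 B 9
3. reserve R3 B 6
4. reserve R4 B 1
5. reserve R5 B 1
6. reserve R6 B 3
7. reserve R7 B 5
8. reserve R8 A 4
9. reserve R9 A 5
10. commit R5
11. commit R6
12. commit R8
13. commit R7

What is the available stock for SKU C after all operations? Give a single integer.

Step 1: reserve R1 A 6 -> on_hand[A=59 B=58 C=60] avail[A=53 B=58 C=60] open={R1}
Step 2: reserve R2 B 9 -> on_hand[A=59 B=58 C=60] avail[A=53 B=49 C=60] open={R1,R2}
Step 3: reserve R3 B 6 -> on_hand[A=59 B=58 C=60] avail[A=53 B=43 C=60] open={R1,R2,R3}
Step 4: reserve R4 B 1 -> on_hand[A=59 B=58 C=60] avail[A=53 B=42 C=60] open={R1,R2,R3,R4}
Step 5: reserve R5 B 1 -> on_hand[A=59 B=58 C=60] avail[A=53 B=41 C=60] open={R1,R2,R3,R4,R5}
Step 6: reserve R6 B 3 -> on_hand[A=59 B=58 C=60] avail[A=53 B=38 C=60] open={R1,R2,R3,R4,R5,R6}
Step 7: reserve R7 B 5 -> on_hand[A=59 B=58 C=60] avail[A=53 B=33 C=60] open={R1,R2,R3,R4,R5,R6,R7}
Step 8: reserve R8 A 4 -> on_hand[A=59 B=58 C=60] avail[A=49 B=33 C=60] open={R1,R2,R3,R4,R5,R6,R7,R8}
Step 9: reserve R9 A 5 -> on_hand[A=59 B=58 C=60] avail[A=44 B=33 C=60] open={R1,R2,R3,R4,R5,R6,R7,R8,R9}
Step 10: commit R5 -> on_hand[A=59 B=57 C=60] avail[A=44 B=33 C=60] open={R1,R2,R3,R4,R6,R7,R8,R9}
Step 11: commit R6 -> on_hand[A=59 B=54 C=60] avail[A=44 B=33 C=60] open={R1,R2,R3,R4,R7,R8,R9}
Step 12: commit R8 -> on_hand[A=55 B=54 C=60] avail[A=44 B=33 C=60] open={R1,R2,R3,R4,R7,R9}
Step 13: commit R7 -> on_hand[A=55 B=49 C=60] avail[A=44 B=33 C=60] open={R1,R2,R3,R4,R9}
Final available[C] = 60

Answer: 60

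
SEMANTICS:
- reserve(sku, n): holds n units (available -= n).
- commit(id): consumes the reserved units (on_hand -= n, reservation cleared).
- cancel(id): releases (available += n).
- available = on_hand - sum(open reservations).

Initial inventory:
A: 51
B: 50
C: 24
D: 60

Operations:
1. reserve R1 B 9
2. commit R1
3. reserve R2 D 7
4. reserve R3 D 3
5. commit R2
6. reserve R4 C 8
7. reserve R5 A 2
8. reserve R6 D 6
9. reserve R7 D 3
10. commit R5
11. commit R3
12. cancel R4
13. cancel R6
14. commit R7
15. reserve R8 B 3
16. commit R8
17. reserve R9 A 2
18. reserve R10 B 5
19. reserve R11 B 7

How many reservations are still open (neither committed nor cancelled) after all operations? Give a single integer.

Answer: 3

Derivation:
Step 1: reserve R1 B 9 -> on_hand[A=51 B=50 C=24 D=60] avail[A=51 B=41 C=24 D=60] open={R1}
Step 2: commit R1 -> on_hand[A=51 B=41 C=24 D=60] avail[A=51 B=41 C=24 D=60] open={}
Step 3: reserve R2 D 7 -> on_hand[A=51 B=41 C=24 D=60] avail[A=51 B=41 C=24 D=53] open={R2}
Step 4: reserve R3 D 3 -> on_hand[A=51 B=41 C=24 D=60] avail[A=51 B=41 C=24 D=50] open={R2,R3}
Step 5: commit R2 -> on_hand[A=51 B=41 C=24 D=53] avail[A=51 B=41 C=24 D=50] open={R3}
Step 6: reserve R4 C 8 -> on_hand[A=51 B=41 C=24 D=53] avail[A=51 B=41 C=16 D=50] open={R3,R4}
Step 7: reserve R5 A 2 -> on_hand[A=51 B=41 C=24 D=53] avail[A=49 B=41 C=16 D=50] open={R3,R4,R5}
Step 8: reserve R6 D 6 -> on_hand[A=51 B=41 C=24 D=53] avail[A=49 B=41 C=16 D=44] open={R3,R4,R5,R6}
Step 9: reserve R7 D 3 -> on_hand[A=51 B=41 C=24 D=53] avail[A=49 B=41 C=16 D=41] open={R3,R4,R5,R6,R7}
Step 10: commit R5 -> on_hand[A=49 B=41 C=24 D=53] avail[A=49 B=41 C=16 D=41] open={R3,R4,R6,R7}
Step 11: commit R3 -> on_hand[A=49 B=41 C=24 D=50] avail[A=49 B=41 C=16 D=41] open={R4,R6,R7}
Step 12: cancel R4 -> on_hand[A=49 B=41 C=24 D=50] avail[A=49 B=41 C=24 D=41] open={R6,R7}
Step 13: cancel R6 -> on_hand[A=49 B=41 C=24 D=50] avail[A=49 B=41 C=24 D=47] open={R7}
Step 14: commit R7 -> on_hand[A=49 B=41 C=24 D=47] avail[A=49 B=41 C=24 D=47] open={}
Step 15: reserve R8 B 3 -> on_hand[A=49 B=41 C=24 D=47] avail[A=49 B=38 C=24 D=47] open={R8}
Step 16: commit R8 -> on_hand[A=49 B=38 C=24 D=47] avail[A=49 B=38 C=24 D=47] open={}
Step 17: reserve R9 A 2 -> on_hand[A=49 B=38 C=24 D=47] avail[A=47 B=38 C=24 D=47] open={R9}
Step 18: reserve R10 B 5 -> on_hand[A=49 B=38 C=24 D=47] avail[A=47 B=33 C=24 D=47] open={R10,R9}
Step 19: reserve R11 B 7 -> on_hand[A=49 B=38 C=24 D=47] avail[A=47 B=26 C=24 D=47] open={R10,R11,R9}
Open reservations: ['R10', 'R11', 'R9'] -> 3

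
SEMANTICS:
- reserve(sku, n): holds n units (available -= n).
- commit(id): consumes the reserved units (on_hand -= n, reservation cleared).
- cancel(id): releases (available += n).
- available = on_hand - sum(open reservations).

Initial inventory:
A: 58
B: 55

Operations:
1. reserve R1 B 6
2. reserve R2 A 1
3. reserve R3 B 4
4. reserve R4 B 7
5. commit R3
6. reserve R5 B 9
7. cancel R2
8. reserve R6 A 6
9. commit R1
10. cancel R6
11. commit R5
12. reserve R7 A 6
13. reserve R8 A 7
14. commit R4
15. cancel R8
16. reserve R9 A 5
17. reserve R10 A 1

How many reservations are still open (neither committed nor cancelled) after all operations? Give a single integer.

Step 1: reserve R1 B 6 -> on_hand[A=58 B=55] avail[A=58 B=49] open={R1}
Step 2: reserve R2 A 1 -> on_hand[A=58 B=55] avail[A=57 B=49] open={R1,R2}
Step 3: reserve R3 B 4 -> on_hand[A=58 B=55] avail[A=57 B=45] open={R1,R2,R3}
Step 4: reserve R4 B 7 -> on_hand[A=58 B=55] avail[A=57 B=38] open={R1,R2,R3,R4}
Step 5: commit R3 -> on_hand[A=58 B=51] avail[A=57 B=38] open={R1,R2,R4}
Step 6: reserve R5 B 9 -> on_hand[A=58 B=51] avail[A=57 B=29] open={R1,R2,R4,R5}
Step 7: cancel R2 -> on_hand[A=58 B=51] avail[A=58 B=29] open={R1,R4,R5}
Step 8: reserve R6 A 6 -> on_hand[A=58 B=51] avail[A=52 B=29] open={R1,R4,R5,R6}
Step 9: commit R1 -> on_hand[A=58 B=45] avail[A=52 B=29] open={R4,R5,R6}
Step 10: cancel R6 -> on_hand[A=58 B=45] avail[A=58 B=29] open={R4,R5}
Step 11: commit R5 -> on_hand[A=58 B=36] avail[A=58 B=29] open={R4}
Step 12: reserve R7 A 6 -> on_hand[A=58 B=36] avail[A=52 B=29] open={R4,R7}
Step 13: reserve R8 A 7 -> on_hand[A=58 B=36] avail[A=45 B=29] open={R4,R7,R8}
Step 14: commit R4 -> on_hand[A=58 B=29] avail[A=45 B=29] open={R7,R8}
Step 15: cancel R8 -> on_hand[A=58 B=29] avail[A=52 B=29] open={R7}
Step 16: reserve R9 A 5 -> on_hand[A=58 B=29] avail[A=47 B=29] open={R7,R9}
Step 17: reserve R10 A 1 -> on_hand[A=58 B=29] avail[A=46 B=29] open={R10,R7,R9}
Open reservations: ['R10', 'R7', 'R9'] -> 3

Answer: 3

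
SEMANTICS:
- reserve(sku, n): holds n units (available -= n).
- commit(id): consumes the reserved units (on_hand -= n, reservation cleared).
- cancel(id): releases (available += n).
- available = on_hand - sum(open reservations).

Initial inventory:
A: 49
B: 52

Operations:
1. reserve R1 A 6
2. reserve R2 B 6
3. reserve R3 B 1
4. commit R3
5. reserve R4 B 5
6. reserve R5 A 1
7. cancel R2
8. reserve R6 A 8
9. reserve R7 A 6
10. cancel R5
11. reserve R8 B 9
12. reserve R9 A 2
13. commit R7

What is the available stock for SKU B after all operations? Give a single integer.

Step 1: reserve R1 A 6 -> on_hand[A=49 B=52] avail[A=43 B=52] open={R1}
Step 2: reserve R2 B 6 -> on_hand[A=49 B=52] avail[A=43 B=46] open={R1,R2}
Step 3: reserve R3 B 1 -> on_hand[A=49 B=52] avail[A=43 B=45] open={R1,R2,R3}
Step 4: commit R3 -> on_hand[A=49 B=51] avail[A=43 B=45] open={R1,R2}
Step 5: reserve R4 B 5 -> on_hand[A=49 B=51] avail[A=43 B=40] open={R1,R2,R4}
Step 6: reserve R5 A 1 -> on_hand[A=49 B=51] avail[A=42 B=40] open={R1,R2,R4,R5}
Step 7: cancel R2 -> on_hand[A=49 B=51] avail[A=42 B=46] open={R1,R4,R5}
Step 8: reserve R6 A 8 -> on_hand[A=49 B=51] avail[A=34 B=46] open={R1,R4,R5,R6}
Step 9: reserve R7 A 6 -> on_hand[A=49 B=51] avail[A=28 B=46] open={R1,R4,R5,R6,R7}
Step 10: cancel R5 -> on_hand[A=49 B=51] avail[A=29 B=46] open={R1,R4,R6,R7}
Step 11: reserve R8 B 9 -> on_hand[A=49 B=51] avail[A=29 B=37] open={R1,R4,R6,R7,R8}
Step 12: reserve R9 A 2 -> on_hand[A=49 B=51] avail[A=27 B=37] open={R1,R4,R6,R7,R8,R9}
Step 13: commit R7 -> on_hand[A=43 B=51] avail[A=27 B=37] open={R1,R4,R6,R8,R9}
Final available[B] = 37

Answer: 37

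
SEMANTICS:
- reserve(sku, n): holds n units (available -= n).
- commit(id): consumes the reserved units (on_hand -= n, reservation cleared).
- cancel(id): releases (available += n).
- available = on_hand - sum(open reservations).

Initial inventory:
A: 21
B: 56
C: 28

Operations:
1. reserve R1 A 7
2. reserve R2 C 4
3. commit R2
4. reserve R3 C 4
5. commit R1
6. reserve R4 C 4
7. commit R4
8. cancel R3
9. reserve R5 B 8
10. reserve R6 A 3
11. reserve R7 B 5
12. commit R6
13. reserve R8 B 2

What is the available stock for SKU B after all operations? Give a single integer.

Answer: 41

Derivation:
Step 1: reserve R1 A 7 -> on_hand[A=21 B=56 C=28] avail[A=14 B=56 C=28] open={R1}
Step 2: reserve R2 C 4 -> on_hand[A=21 B=56 C=28] avail[A=14 B=56 C=24] open={R1,R2}
Step 3: commit R2 -> on_hand[A=21 B=56 C=24] avail[A=14 B=56 C=24] open={R1}
Step 4: reserve R3 C 4 -> on_hand[A=21 B=56 C=24] avail[A=14 B=56 C=20] open={R1,R3}
Step 5: commit R1 -> on_hand[A=14 B=56 C=24] avail[A=14 B=56 C=20] open={R3}
Step 6: reserve R4 C 4 -> on_hand[A=14 B=56 C=24] avail[A=14 B=56 C=16] open={R3,R4}
Step 7: commit R4 -> on_hand[A=14 B=56 C=20] avail[A=14 B=56 C=16] open={R3}
Step 8: cancel R3 -> on_hand[A=14 B=56 C=20] avail[A=14 B=56 C=20] open={}
Step 9: reserve R5 B 8 -> on_hand[A=14 B=56 C=20] avail[A=14 B=48 C=20] open={R5}
Step 10: reserve R6 A 3 -> on_hand[A=14 B=56 C=20] avail[A=11 B=48 C=20] open={R5,R6}
Step 11: reserve R7 B 5 -> on_hand[A=14 B=56 C=20] avail[A=11 B=43 C=20] open={R5,R6,R7}
Step 12: commit R6 -> on_hand[A=11 B=56 C=20] avail[A=11 B=43 C=20] open={R5,R7}
Step 13: reserve R8 B 2 -> on_hand[A=11 B=56 C=20] avail[A=11 B=41 C=20] open={R5,R7,R8}
Final available[B] = 41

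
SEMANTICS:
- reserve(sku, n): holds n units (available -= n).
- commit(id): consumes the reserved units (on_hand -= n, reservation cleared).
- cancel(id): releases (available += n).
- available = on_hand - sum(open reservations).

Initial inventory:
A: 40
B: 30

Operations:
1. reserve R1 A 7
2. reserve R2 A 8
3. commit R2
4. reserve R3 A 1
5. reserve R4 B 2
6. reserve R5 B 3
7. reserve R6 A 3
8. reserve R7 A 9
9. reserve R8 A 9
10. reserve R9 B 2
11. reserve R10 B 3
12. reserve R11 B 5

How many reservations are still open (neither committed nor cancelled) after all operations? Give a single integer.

Answer: 10

Derivation:
Step 1: reserve R1 A 7 -> on_hand[A=40 B=30] avail[A=33 B=30] open={R1}
Step 2: reserve R2 A 8 -> on_hand[A=40 B=30] avail[A=25 B=30] open={R1,R2}
Step 3: commit R2 -> on_hand[A=32 B=30] avail[A=25 B=30] open={R1}
Step 4: reserve R3 A 1 -> on_hand[A=32 B=30] avail[A=24 B=30] open={R1,R3}
Step 5: reserve R4 B 2 -> on_hand[A=32 B=30] avail[A=24 B=28] open={R1,R3,R4}
Step 6: reserve R5 B 3 -> on_hand[A=32 B=30] avail[A=24 B=25] open={R1,R3,R4,R5}
Step 7: reserve R6 A 3 -> on_hand[A=32 B=30] avail[A=21 B=25] open={R1,R3,R4,R5,R6}
Step 8: reserve R7 A 9 -> on_hand[A=32 B=30] avail[A=12 B=25] open={R1,R3,R4,R5,R6,R7}
Step 9: reserve R8 A 9 -> on_hand[A=32 B=30] avail[A=3 B=25] open={R1,R3,R4,R5,R6,R7,R8}
Step 10: reserve R9 B 2 -> on_hand[A=32 B=30] avail[A=3 B=23] open={R1,R3,R4,R5,R6,R7,R8,R9}
Step 11: reserve R10 B 3 -> on_hand[A=32 B=30] avail[A=3 B=20] open={R1,R10,R3,R4,R5,R6,R7,R8,R9}
Step 12: reserve R11 B 5 -> on_hand[A=32 B=30] avail[A=3 B=15] open={R1,R10,R11,R3,R4,R5,R6,R7,R8,R9}
Open reservations: ['R1', 'R10', 'R11', 'R3', 'R4', 'R5', 'R6', 'R7', 'R8', 'R9'] -> 10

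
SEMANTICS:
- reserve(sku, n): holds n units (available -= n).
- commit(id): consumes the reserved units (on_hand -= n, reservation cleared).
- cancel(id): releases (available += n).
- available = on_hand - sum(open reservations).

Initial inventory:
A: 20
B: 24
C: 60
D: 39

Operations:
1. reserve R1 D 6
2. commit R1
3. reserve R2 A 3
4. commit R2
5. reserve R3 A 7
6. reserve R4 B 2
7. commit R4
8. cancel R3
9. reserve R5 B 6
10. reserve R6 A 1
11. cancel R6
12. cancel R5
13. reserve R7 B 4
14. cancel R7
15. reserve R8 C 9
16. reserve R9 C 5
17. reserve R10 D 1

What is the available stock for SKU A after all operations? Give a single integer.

Step 1: reserve R1 D 6 -> on_hand[A=20 B=24 C=60 D=39] avail[A=20 B=24 C=60 D=33] open={R1}
Step 2: commit R1 -> on_hand[A=20 B=24 C=60 D=33] avail[A=20 B=24 C=60 D=33] open={}
Step 3: reserve R2 A 3 -> on_hand[A=20 B=24 C=60 D=33] avail[A=17 B=24 C=60 D=33] open={R2}
Step 4: commit R2 -> on_hand[A=17 B=24 C=60 D=33] avail[A=17 B=24 C=60 D=33] open={}
Step 5: reserve R3 A 7 -> on_hand[A=17 B=24 C=60 D=33] avail[A=10 B=24 C=60 D=33] open={R3}
Step 6: reserve R4 B 2 -> on_hand[A=17 B=24 C=60 D=33] avail[A=10 B=22 C=60 D=33] open={R3,R4}
Step 7: commit R4 -> on_hand[A=17 B=22 C=60 D=33] avail[A=10 B=22 C=60 D=33] open={R3}
Step 8: cancel R3 -> on_hand[A=17 B=22 C=60 D=33] avail[A=17 B=22 C=60 D=33] open={}
Step 9: reserve R5 B 6 -> on_hand[A=17 B=22 C=60 D=33] avail[A=17 B=16 C=60 D=33] open={R5}
Step 10: reserve R6 A 1 -> on_hand[A=17 B=22 C=60 D=33] avail[A=16 B=16 C=60 D=33] open={R5,R6}
Step 11: cancel R6 -> on_hand[A=17 B=22 C=60 D=33] avail[A=17 B=16 C=60 D=33] open={R5}
Step 12: cancel R5 -> on_hand[A=17 B=22 C=60 D=33] avail[A=17 B=22 C=60 D=33] open={}
Step 13: reserve R7 B 4 -> on_hand[A=17 B=22 C=60 D=33] avail[A=17 B=18 C=60 D=33] open={R7}
Step 14: cancel R7 -> on_hand[A=17 B=22 C=60 D=33] avail[A=17 B=22 C=60 D=33] open={}
Step 15: reserve R8 C 9 -> on_hand[A=17 B=22 C=60 D=33] avail[A=17 B=22 C=51 D=33] open={R8}
Step 16: reserve R9 C 5 -> on_hand[A=17 B=22 C=60 D=33] avail[A=17 B=22 C=46 D=33] open={R8,R9}
Step 17: reserve R10 D 1 -> on_hand[A=17 B=22 C=60 D=33] avail[A=17 B=22 C=46 D=32] open={R10,R8,R9}
Final available[A] = 17

Answer: 17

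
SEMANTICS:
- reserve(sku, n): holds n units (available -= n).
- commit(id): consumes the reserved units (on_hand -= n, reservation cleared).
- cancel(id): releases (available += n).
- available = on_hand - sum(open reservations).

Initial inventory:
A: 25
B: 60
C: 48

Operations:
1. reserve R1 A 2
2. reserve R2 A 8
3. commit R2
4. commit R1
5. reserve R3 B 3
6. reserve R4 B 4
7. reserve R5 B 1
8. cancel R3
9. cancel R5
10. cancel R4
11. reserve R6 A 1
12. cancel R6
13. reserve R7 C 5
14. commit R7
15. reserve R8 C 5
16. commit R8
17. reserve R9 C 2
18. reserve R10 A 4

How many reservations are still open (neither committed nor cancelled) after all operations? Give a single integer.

Answer: 2

Derivation:
Step 1: reserve R1 A 2 -> on_hand[A=25 B=60 C=48] avail[A=23 B=60 C=48] open={R1}
Step 2: reserve R2 A 8 -> on_hand[A=25 B=60 C=48] avail[A=15 B=60 C=48] open={R1,R2}
Step 3: commit R2 -> on_hand[A=17 B=60 C=48] avail[A=15 B=60 C=48] open={R1}
Step 4: commit R1 -> on_hand[A=15 B=60 C=48] avail[A=15 B=60 C=48] open={}
Step 5: reserve R3 B 3 -> on_hand[A=15 B=60 C=48] avail[A=15 B=57 C=48] open={R3}
Step 6: reserve R4 B 4 -> on_hand[A=15 B=60 C=48] avail[A=15 B=53 C=48] open={R3,R4}
Step 7: reserve R5 B 1 -> on_hand[A=15 B=60 C=48] avail[A=15 B=52 C=48] open={R3,R4,R5}
Step 8: cancel R3 -> on_hand[A=15 B=60 C=48] avail[A=15 B=55 C=48] open={R4,R5}
Step 9: cancel R5 -> on_hand[A=15 B=60 C=48] avail[A=15 B=56 C=48] open={R4}
Step 10: cancel R4 -> on_hand[A=15 B=60 C=48] avail[A=15 B=60 C=48] open={}
Step 11: reserve R6 A 1 -> on_hand[A=15 B=60 C=48] avail[A=14 B=60 C=48] open={R6}
Step 12: cancel R6 -> on_hand[A=15 B=60 C=48] avail[A=15 B=60 C=48] open={}
Step 13: reserve R7 C 5 -> on_hand[A=15 B=60 C=48] avail[A=15 B=60 C=43] open={R7}
Step 14: commit R7 -> on_hand[A=15 B=60 C=43] avail[A=15 B=60 C=43] open={}
Step 15: reserve R8 C 5 -> on_hand[A=15 B=60 C=43] avail[A=15 B=60 C=38] open={R8}
Step 16: commit R8 -> on_hand[A=15 B=60 C=38] avail[A=15 B=60 C=38] open={}
Step 17: reserve R9 C 2 -> on_hand[A=15 B=60 C=38] avail[A=15 B=60 C=36] open={R9}
Step 18: reserve R10 A 4 -> on_hand[A=15 B=60 C=38] avail[A=11 B=60 C=36] open={R10,R9}
Open reservations: ['R10', 'R9'] -> 2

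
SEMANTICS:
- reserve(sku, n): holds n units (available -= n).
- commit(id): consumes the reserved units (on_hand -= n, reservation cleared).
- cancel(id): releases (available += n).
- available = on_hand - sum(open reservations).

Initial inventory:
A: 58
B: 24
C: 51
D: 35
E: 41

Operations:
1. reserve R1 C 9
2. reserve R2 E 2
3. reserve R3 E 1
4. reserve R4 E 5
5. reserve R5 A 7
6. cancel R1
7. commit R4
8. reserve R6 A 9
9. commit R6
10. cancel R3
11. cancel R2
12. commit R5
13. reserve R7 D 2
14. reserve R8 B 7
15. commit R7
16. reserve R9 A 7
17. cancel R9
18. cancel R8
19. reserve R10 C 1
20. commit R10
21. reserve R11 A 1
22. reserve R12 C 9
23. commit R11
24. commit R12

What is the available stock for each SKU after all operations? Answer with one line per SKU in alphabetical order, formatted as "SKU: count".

Step 1: reserve R1 C 9 -> on_hand[A=58 B=24 C=51 D=35 E=41] avail[A=58 B=24 C=42 D=35 E=41] open={R1}
Step 2: reserve R2 E 2 -> on_hand[A=58 B=24 C=51 D=35 E=41] avail[A=58 B=24 C=42 D=35 E=39] open={R1,R2}
Step 3: reserve R3 E 1 -> on_hand[A=58 B=24 C=51 D=35 E=41] avail[A=58 B=24 C=42 D=35 E=38] open={R1,R2,R3}
Step 4: reserve R4 E 5 -> on_hand[A=58 B=24 C=51 D=35 E=41] avail[A=58 B=24 C=42 D=35 E=33] open={R1,R2,R3,R4}
Step 5: reserve R5 A 7 -> on_hand[A=58 B=24 C=51 D=35 E=41] avail[A=51 B=24 C=42 D=35 E=33] open={R1,R2,R3,R4,R5}
Step 6: cancel R1 -> on_hand[A=58 B=24 C=51 D=35 E=41] avail[A=51 B=24 C=51 D=35 E=33] open={R2,R3,R4,R5}
Step 7: commit R4 -> on_hand[A=58 B=24 C=51 D=35 E=36] avail[A=51 B=24 C=51 D=35 E=33] open={R2,R3,R5}
Step 8: reserve R6 A 9 -> on_hand[A=58 B=24 C=51 D=35 E=36] avail[A=42 B=24 C=51 D=35 E=33] open={R2,R3,R5,R6}
Step 9: commit R6 -> on_hand[A=49 B=24 C=51 D=35 E=36] avail[A=42 B=24 C=51 D=35 E=33] open={R2,R3,R5}
Step 10: cancel R3 -> on_hand[A=49 B=24 C=51 D=35 E=36] avail[A=42 B=24 C=51 D=35 E=34] open={R2,R5}
Step 11: cancel R2 -> on_hand[A=49 B=24 C=51 D=35 E=36] avail[A=42 B=24 C=51 D=35 E=36] open={R5}
Step 12: commit R5 -> on_hand[A=42 B=24 C=51 D=35 E=36] avail[A=42 B=24 C=51 D=35 E=36] open={}
Step 13: reserve R7 D 2 -> on_hand[A=42 B=24 C=51 D=35 E=36] avail[A=42 B=24 C=51 D=33 E=36] open={R7}
Step 14: reserve R8 B 7 -> on_hand[A=42 B=24 C=51 D=35 E=36] avail[A=42 B=17 C=51 D=33 E=36] open={R7,R8}
Step 15: commit R7 -> on_hand[A=42 B=24 C=51 D=33 E=36] avail[A=42 B=17 C=51 D=33 E=36] open={R8}
Step 16: reserve R9 A 7 -> on_hand[A=42 B=24 C=51 D=33 E=36] avail[A=35 B=17 C=51 D=33 E=36] open={R8,R9}
Step 17: cancel R9 -> on_hand[A=42 B=24 C=51 D=33 E=36] avail[A=42 B=17 C=51 D=33 E=36] open={R8}
Step 18: cancel R8 -> on_hand[A=42 B=24 C=51 D=33 E=36] avail[A=42 B=24 C=51 D=33 E=36] open={}
Step 19: reserve R10 C 1 -> on_hand[A=42 B=24 C=51 D=33 E=36] avail[A=42 B=24 C=50 D=33 E=36] open={R10}
Step 20: commit R10 -> on_hand[A=42 B=24 C=50 D=33 E=36] avail[A=42 B=24 C=50 D=33 E=36] open={}
Step 21: reserve R11 A 1 -> on_hand[A=42 B=24 C=50 D=33 E=36] avail[A=41 B=24 C=50 D=33 E=36] open={R11}
Step 22: reserve R12 C 9 -> on_hand[A=42 B=24 C=50 D=33 E=36] avail[A=41 B=24 C=41 D=33 E=36] open={R11,R12}
Step 23: commit R11 -> on_hand[A=41 B=24 C=50 D=33 E=36] avail[A=41 B=24 C=41 D=33 E=36] open={R12}
Step 24: commit R12 -> on_hand[A=41 B=24 C=41 D=33 E=36] avail[A=41 B=24 C=41 D=33 E=36] open={}

Answer: A: 41
B: 24
C: 41
D: 33
E: 36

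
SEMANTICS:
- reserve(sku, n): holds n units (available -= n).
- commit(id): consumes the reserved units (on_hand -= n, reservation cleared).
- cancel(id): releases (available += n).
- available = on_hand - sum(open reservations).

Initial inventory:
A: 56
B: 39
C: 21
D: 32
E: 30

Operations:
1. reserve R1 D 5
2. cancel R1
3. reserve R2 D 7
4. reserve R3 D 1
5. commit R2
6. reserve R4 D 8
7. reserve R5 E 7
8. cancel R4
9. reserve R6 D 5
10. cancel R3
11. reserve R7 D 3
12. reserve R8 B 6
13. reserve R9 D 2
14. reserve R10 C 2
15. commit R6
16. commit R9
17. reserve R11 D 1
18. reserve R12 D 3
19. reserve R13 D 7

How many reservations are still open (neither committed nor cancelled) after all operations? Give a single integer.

Step 1: reserve R1 D 5 -> on_hand[A=56 B=39 C=21 D=32 E=30] avail[A=56 B=39 C=21 D=27 E=30] open={R1}
Step 2: cancel R1 -> on_hand[A=56 B=39 C=21 D=32 E=30] avail[A=56 B=39 C=21 D=32 E=30] open={}
Step 3: reserve R2 D 7 -> on_hand[A=56 B=39 C=21 D=32 E=30] avail[A=56 B=39 C=21 D=25 E=30] open={R2}
Step 4: reserve R3 D 1 -> on_hand[A=56 B=39 C=21 D=32 E=30] avail[A=56 B=39 C=21 D=24 E=30] open={R2,R3}
Step 5: commit R2 -> on_hand[A=56 B=39 C=21 D=25 E=30] avail[A=56 B=39 C=21 D=24 E=30] open={R3}
Step 6: reserve R4 D 8 -> on_hand[A=56 B=39 C=21 D=25 E=30] avail[A=56 B=39 C=21 D=16 E=30] open={R3,R4}
Step 7: reserve R5 E 7 -> on_hand[A=56 B=39 C=21 D=25 E=30] avail[A=56 B=39 C=21 D=16 E=23] open={R3,R4,R5}
Step 8: cancel R4 -> on_hand[A=56 B=39 C=21 D=25 E=30] avail[A=56 B=39 C=21 D=24 E=23] open={R3,R5}
Step 9: reserve R6 D 5 -> on_hand[A=56 B=39 C=21 D=25 E=30] avail[A=56 B=39 C=21 D=19 E=23] open={R3,R5,R6}
Step 10: cancel R3 -> on_hand[A=56 B=39 C=21 D=25 E=30] avail[A=56 B=39 C=21 D=20 E=23] open={R5,R6}
Step 11: reserve R7 D 3 -> on_hand[A=56 B=39 C=21 D=25 E=30] avail[A=56 B=39 C=21 D=17 E=23] open={R5,R6,R7}
Step 12: reserve R8 B 6 -> on_hand[A=56 B=39 C=21 D=25 E=30] avail[A=56 B=33 C=21 D=17 E=23] open={R5,R6,R7,R8}
Step 13: reserve R9 D 2 -> on_hand[A=56 B=39 C=21 D=25 E=30] avail[A=56 B=33 C=21 D=15 E=23] open={R5,R6,R7,R8,R9}
Step 14: reserve R10 C 2 -> on_hand[A=56 B=39 C=21 D=25 E=30] avail[A=56 B=33 C=19 D=15 E=23] open={R10,R5,R6,R7,R8,R9}
Step 15: commit R6 -> on_hand[A=56 B=39 C=21 D=20 E=30] avail[A=56 B=33 C=19 D=15 E=23] open={R10,R5,R7,R8,R9}
Step 16: commit R9 -> on_hand[A=56 B=39 C=21 D=18 E=30] avail[A=56 B=33 C=19 D=15 E=23] open={R10,R5,R7,R8}
Step 17: reserve R11 D 1 -> on_hand[A=56 B=39 C=21 D=18 E=30] avail[A=56 B=33 C=19 D=14 E=23] open={R10,R11,R5,R7,R8}
Step 18: reserve R12 D 3 -> on_hand[A=56 B=39 C=21 D=18 E=30] avail[A=56 B=33 C=19 D=11 E=23] open={R10,R11,R12,R5,R7,R8}
Step 19: reserve R13 D 7 -> on_hand[A=56 B=39 C=21 D=18 E=30] avail[A=56 B=33 C=19 D=4 E=23] open={R10,R11,R12,R13,R5,R7,R8}
Open reservations: ['R10', 'R11', 'R12', 'R13', 'R5', 'R7', 'R8'] -> 7

Answer: 7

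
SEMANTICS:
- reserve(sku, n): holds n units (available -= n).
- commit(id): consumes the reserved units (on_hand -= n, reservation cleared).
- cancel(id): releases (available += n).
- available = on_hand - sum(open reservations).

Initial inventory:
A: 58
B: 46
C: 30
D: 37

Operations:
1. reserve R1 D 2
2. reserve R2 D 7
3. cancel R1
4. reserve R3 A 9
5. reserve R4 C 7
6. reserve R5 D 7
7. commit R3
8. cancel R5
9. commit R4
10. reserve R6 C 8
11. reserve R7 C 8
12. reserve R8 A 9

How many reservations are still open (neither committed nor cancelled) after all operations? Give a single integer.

Step 1: reserve R1 D 2 -> on_hand[A=58 B=46 C=30 D=37] avail[A=58 B=46 C=30 D=35] open={R1}
Step 2: reserve R2 D 7 -> on_hand[A=58 B=46 C=30 D=37] avail[A=58 B=46 C=30 D=28] open={R1,R2}
Step 3: cancel R1 -> on_hand[A=58 B=46 C=30 D=37] avail[A=58 B=46 C=30 D=30] open={R2}
Step 4: reserve R3 A 9 -> on_hand[A=58 B=46 C=30 D=37] avail[A=49 B=46 C=30 D=30] open={R2,R3}
Step 5: reserve R4 C 7 -> on_hand[A=58 B=46 C=30 D=37] avail[A=49 B=46 C=23 D=30] open={R2,R3,R4}
Step 6: reserve R5 D 7 -> on_hand[A=58 B=46 C=30 D=37] avail[A=49 B=46 C=23 D=23] open={R2,R3,R4,R5}
Step 7: commit R3 -> on_hand[A=49 B=46 C=30 D=37] avail[A=49 B=46 C=23 D=23] open={R2,R4,R5}
Step 8: cancel R5 -> on_hand[A=49 B=46 C=30 D=37] avail[A=49 B=46 C=23 D=30] open={R2,R4}
Step 9: commit R4 -> on_hand[A=49 B=46 C=23 D=37] avail[A=49 B=46 C=23 D=30] open={R2}
Step 10: reserve R6 C 8 -> on_hand[A=49 B=46 C=23 D=37] avail[A=49 B=46 C=15 D=30] open={R2,R6}
Step 11: reserve R7 C 8 -> on_hand[A=49 B=46 C=23 D=37] avail[A=49 B=46 C=7 D=30] open={R2,R6,R7}
Step 12: reserve R8 A 9 -> on_hand[A=49 B=46 C=23 D=37] avail[A=40 B=46 C=7 D=30] open={R2,R6,R7,R8}
Open reservations: ['R2', 'R6', 'R7', 'R8'] -> 4

Answer: 4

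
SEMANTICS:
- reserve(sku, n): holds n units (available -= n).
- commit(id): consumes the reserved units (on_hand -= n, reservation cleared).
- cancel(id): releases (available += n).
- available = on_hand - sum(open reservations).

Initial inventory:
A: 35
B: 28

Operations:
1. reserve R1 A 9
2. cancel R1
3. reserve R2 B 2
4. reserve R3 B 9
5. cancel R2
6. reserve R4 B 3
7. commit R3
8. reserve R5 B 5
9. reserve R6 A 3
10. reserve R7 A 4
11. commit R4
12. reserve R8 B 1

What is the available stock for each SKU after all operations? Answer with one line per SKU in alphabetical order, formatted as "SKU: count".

Step 1: reserve R1 A 9 -> on_hand[A=35 B=28] avail[A=26 B=28] open={R1}
Step 2: cancel R1 -> on_hand[A=35 B=28] avail[A=35 B=28] open={}
Step 3: reserve R2 B 2 -> on_hand[A=35 B=28] avail[A=35 B=26] open={R2}
Step 4: reserve R3 B 9 -> on_hand[A=35 B=28] avail[A=35 B=17] open={R2,R3}
Step 5: cancel R2 -> on_hand[A=35 B=28] avail[A=35 B=19] open={R3}
Step 6: reserve R4 B 3 -> on_hand[A=35 B=28] avail[A=35 B=16] open={R3,R4}
Step 7: commit R3 -> on_hand[A=35 B=19] avail[A=35 B=16] open={R4}
Step 8: reserve R5 B 5 -> on_hand[A=35 B=19] avail[A=35 B=11] open={R4,R5}
Step 9: reserve R6 A 3 -> on_hand[A=35 B=19] avail[A=32 B=11] open={R4,R5,R6}
Step 10: reserve R7 A 4 -> on_hand[A=35 B=19] avail[A=28 B=11] open={R4,R5,R6,R7}
Step 11: commit R4 -> on_hand[A=35 B=16] avail[A=28 B=11] open={R5,R6,R7}
Step 12: reserve R8 B 1 -> on_hand[A=35 B=16] avail[A=28 B=10] open={R5,R6,R7,R8}

Answer: A: 28
B: 10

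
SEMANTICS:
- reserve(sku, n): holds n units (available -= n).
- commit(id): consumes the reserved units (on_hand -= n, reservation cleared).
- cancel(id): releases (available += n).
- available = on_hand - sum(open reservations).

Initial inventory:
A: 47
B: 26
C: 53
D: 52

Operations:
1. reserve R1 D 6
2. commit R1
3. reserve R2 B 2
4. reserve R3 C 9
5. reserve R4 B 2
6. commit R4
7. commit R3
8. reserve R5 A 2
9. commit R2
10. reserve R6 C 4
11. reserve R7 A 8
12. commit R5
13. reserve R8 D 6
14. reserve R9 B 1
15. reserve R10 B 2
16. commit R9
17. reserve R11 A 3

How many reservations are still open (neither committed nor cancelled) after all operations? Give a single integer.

Step 1: reserve R1 D 6 -> on_hand[A=47 B=26 C=53 D=52] avail[A=47 B=26 C=53 D=46] open={R1}
Step 2: commit R1 -> on_hand[A=47 B=26 C=53 D=46] avail[A=47 B=26 C=53 D=46] open={}
Step 3: reserve R2 B 2 -> on_hand[A=47 B=26 C=53 D=46] avail[A=47 B=24 C=53 D=46] open={R2}
Step 4: reserve R3 C 9 -> on_hand[A=47 B=26 C=53 D=46] avail[A=47 B=24 C=44 D=46] open={R2,R3}
Step 5: reserve R4 B 2 -> on_hand[A=47 B=26 C=53 D=46] avail[A=47 B=22 C=44 D=46] open={R2,R3,R4}
Step 6: commit R4 -> on_hand[A=47 B=24 C=53 D=46] avail[A=47 B=22 C=44 D=46] open={R2,R3}
Step 7: commit R3 -> on_hand[A=47 B=24 C=44 D=46] avail[A=47 B=22 C=44 D=46] open={R2}
Step 8: reserve R5 A 2 -> on_hand[A=47 B=24 C=44 D=46] avail[A=45 B=22 C=44 D=46] open={R2,R5}
Step 9: commit R2 -> on_hand[A=47 B=22 C=44 D=46] avail[A=45 B=22 C=44 D=46] open={R5}
Step 10: reserve R6 C 4 -> on_hand[A=47 B=22 C=44 D=46] avail[A=45 B=22 C=40 D=46] open={R5,R6}
Step 11: reserve R7 A 8 -> on_hand[A=47 B=22 C=44 D=46] avail[A=37 B=22 C=40 D=46] open={R5,R6,R7}
Step 12: commit R5 -> on_hand[A=45 B=22 C=44 D=46] avail[A=37 B=22 C=40 D=46] open={R6,R7}
Step 13: reserve R8 D 6 -> on_hand[A=45 B=22 C=44 D=46] avail[A=37 B=22 C=40 D=40] open={R6,R7,R8}
Step 14: reserve R9 B 1 -> on_hand[A=45 B=22 C=44 D=46] avail[A=37 B=21 C=40 D=40] open={R6,R7,R8,R9}
Step 15: reserve R10 B 2 -> on_hand[A=45 B=22 C=44 D=46] avail[A=37 B=19 C=40 D=40] open={R10,R6,R7,R8,R9}
Step 16: commit R9 -> on_hand[A=45 B=21 C=44 D=46] avail[A=37 B=19 C=40 D=40] open={R10,R6,R7,R8}
Step 17: reserve R11 A 3 -> on_hand[A=45 B=21 C=44 D=46] avail[A=34 B=19 C=40 D=40] open={R10,R11,R6,R7,R8}
Open reservations: ['R10', 'R11', 'R6', 'R7', 'R8'] -> 5

Answer: 5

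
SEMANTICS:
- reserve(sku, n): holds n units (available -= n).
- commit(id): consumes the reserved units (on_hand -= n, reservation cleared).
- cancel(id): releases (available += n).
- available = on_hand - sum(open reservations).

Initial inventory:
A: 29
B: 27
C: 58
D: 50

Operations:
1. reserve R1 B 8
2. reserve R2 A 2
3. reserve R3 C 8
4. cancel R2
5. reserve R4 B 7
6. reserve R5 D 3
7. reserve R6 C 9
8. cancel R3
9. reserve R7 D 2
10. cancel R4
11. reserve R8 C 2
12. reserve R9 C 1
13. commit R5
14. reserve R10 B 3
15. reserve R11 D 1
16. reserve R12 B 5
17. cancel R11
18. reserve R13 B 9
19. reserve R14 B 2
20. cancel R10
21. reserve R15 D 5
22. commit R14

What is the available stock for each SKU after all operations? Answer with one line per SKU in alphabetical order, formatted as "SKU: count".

Answer: A: 29
B: 3
C: 46
D: 40

Derivation:
Step 1: reserve R1 B 8 -> on_hand[A=29 B=27 C=58 D=50] avail[A=29 B=19 C=58 D=50] open={R1}
Step 2: reserve R2 A 2 -> on_hand[A=29 B=27 C=58 D=50] avail[A=27 B=19 C=58 D=50] open={R1,R2}
Step 3: reserve R3 C 8 -> on_hand[A=29 B=27 C=58 D=50] avail[A=27 B=19 C=50 D=50] open={R1,R2,R3}
Step 4: cancel R2 -> on_hand[A=29 B=27 C=58 D=50] avail[A=29 B=19 C=50 D=50] open={R1,R3}
Step 5: reserve R4 B 7 -> on_hand[A=29 B=27 C=58 D=50] avail[A=29 B=12 C=50 D=50] open={R1,R3,R4}
Step 6: reserve R5 D 3 -> on_hand[A=29 B=27 C=58 D=50] avail[A=29 B=12 C=50 D=47] open={R1,R3,R4,R5}
Step 7: reserve R6 C 9 -> on_hand[A=29 B=27 C=58 D=50] avail[A=29 B=12 C=41 D=47] open={R1,R3,R4,R5,R6}
Step 8: cancel R3 -> on_hand[A=29 B=27 C=58 D=50] avail[A=29 B=12 C=49 D=47] open={R1,R4,R5,R6}
Step 9: reserve R7 D 2 -> on_hand[A=29 B=27 C=58 D=50] avail[A=29 B=12 C=49 D=45] open={R1,R4,R5,R6,R7}
Step 10: cancel R4 -> on_hand[A=29 B=27 C=58 D=50] avail[A=29 B=19 C=49 D=45] open={R1,R5,R6,R7}
Step 11: reserve R8 C 2 -> on_hand[A=29 B=27 C=58 D=50] avail[A=29 B=19 C=47 D=45] open={R1,R5,R6,R7,R8}
Step 12: reserve R9 C 1 -> on_hand[A=29 B=27 C=58 D=50] avail[A=29 B=19 C=46 D=45] open={R1,R5,R6,R7,R8,R9}
Step 13: commit R5 -> on_hand[A=29 B=27 C=58 D=47] avail[A=29 B=19 C=46 D=45] open={R1,R6,R7,R8,R9}
Step 14: reserve R10 B 3 -> on_hand[A=29 B=27 C=58 D=47] avail[A=29 B=16 C=46 D=45] open={R1,R10,R6,R7,R8,R9}
Step 15: reserve R11 D 1 -> on_hand[A=29 B=27 C=58 D=47] avail[A=29 B=16 C=46 D=44] open={R1,R10,R11,R6,R7,R8,R9}
Step 16: reserve R12 B 5 -> on_hand[A=29 B=27 C=58 D=47] avail[A=29 B=11 C=46 D=44] open={R1,R10,R11,R12,R6,R7,R8,R9}
Step 17: cancel R11 -> on_hand[A=29 B=27 C=58 D=47] avail[A=29 B=11 C=46 D=45] open={R1,R10,R12,R6,R7,R8,R9}
Step 18: reserve R13 B 9 -> on_hand[A=29 B=27 C=58 D=47] avail[A=29 B=2 C=46 D=45] open={R1,R10,R12,R13,R6,R7,R8,R9}
Step 19: reserve R14 B 2 -> on_hand[A=29 B=27 C=58 D=47] avail[A=29 B=0 C=46 D=45] open={R1,R10,R12,R13,R14,R6,R7,R8,R9}
Step 20: cancel R10 -> on_hand[A=29 B=27 C=58 D=47] avail[A=29 B=3 C=46 D=45] open={R1,R12,R13,R14,R6,R7,R8,R9}
Step 21: reserve R15 D 5 -> on_hand[A=29 B=27 C=58 D=47] avail[A=29 B=3 C=46 D=40] open={R1,R12,R13,R14,R15,R6,R7,R8,R9}
Step 22: commit R14 -> on_hand[A=29 B=25 C=58 D=47] avail[A=29 B=3 C=46 D=40] open={R1,R12,R13,R15,R6,R7,R8,R9}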